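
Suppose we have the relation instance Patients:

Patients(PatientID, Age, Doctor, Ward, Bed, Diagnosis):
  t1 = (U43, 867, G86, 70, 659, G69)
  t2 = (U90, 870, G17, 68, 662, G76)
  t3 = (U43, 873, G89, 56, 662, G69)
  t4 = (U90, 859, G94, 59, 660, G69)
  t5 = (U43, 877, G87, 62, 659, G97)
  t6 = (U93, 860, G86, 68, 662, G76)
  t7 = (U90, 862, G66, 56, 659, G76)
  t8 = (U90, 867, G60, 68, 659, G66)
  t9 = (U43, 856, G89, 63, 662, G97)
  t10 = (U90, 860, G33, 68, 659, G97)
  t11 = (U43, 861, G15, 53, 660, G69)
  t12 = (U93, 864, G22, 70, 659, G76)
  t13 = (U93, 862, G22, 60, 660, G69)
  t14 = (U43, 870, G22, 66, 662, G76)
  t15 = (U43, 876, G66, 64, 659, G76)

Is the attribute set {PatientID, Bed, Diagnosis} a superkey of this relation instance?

Yes

All 15 rows have distinct {PatientID, Bed, Diagnosis} values, so {PatientID, Bed, Diagnosis} → (all attributes) holds and {PatientID, Bed, Diagnosis} is a superkey.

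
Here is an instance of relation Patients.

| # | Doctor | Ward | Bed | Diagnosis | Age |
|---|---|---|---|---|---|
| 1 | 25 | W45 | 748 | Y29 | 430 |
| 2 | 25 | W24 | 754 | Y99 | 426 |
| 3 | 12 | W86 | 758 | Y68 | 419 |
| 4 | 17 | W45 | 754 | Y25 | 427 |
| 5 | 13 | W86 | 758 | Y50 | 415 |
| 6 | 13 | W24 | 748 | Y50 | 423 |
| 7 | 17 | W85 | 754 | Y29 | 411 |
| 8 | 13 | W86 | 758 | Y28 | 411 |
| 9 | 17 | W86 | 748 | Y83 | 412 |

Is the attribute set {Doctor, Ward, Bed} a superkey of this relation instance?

No

Rows 5 and 8 have the same {Doctor, Ward, Bed} value (Doctor=13, Ward=W86, Bed=758) but are distinct tuples, so {Doctor, Ward, Bed} does not determine every attribute — not a superkey.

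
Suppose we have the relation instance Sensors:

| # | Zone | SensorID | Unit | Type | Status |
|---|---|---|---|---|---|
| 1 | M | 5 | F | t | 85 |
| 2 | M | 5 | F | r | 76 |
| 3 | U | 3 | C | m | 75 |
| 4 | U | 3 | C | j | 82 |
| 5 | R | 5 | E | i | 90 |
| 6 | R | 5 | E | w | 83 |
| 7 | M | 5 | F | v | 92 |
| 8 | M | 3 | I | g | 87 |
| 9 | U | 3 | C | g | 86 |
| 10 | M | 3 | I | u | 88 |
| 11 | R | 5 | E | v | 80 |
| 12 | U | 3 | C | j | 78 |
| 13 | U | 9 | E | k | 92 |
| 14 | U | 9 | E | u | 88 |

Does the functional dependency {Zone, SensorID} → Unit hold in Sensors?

(Zone=M, SensorID=5): rows 1, 2, 7 → Unit = F, F, F ✓
(Zone=U, SensorID=3): rows 3, 4, 9, 12 → Unit = C, C, C, C ✓
(Zone=R, SensorID=5): rows 5, 6, 11 → Unit = E, E, E ✓
(Zone=M, SensorID=3): rows 8, 10 → Unit = I, I ✓
(Zone=U, SensorID=9): rows 13, 14 → Unit = E, E ✓
Every {Zone, SensorID} value is associated with a single Unit value, so {Zone, SensorID} → Unit holds.

Yes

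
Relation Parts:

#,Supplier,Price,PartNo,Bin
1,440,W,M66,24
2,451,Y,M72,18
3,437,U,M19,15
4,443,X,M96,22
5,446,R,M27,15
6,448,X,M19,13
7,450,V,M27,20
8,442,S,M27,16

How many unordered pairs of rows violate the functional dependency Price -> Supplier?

Price=X: violating pairs (4,6) — 1 pair.

1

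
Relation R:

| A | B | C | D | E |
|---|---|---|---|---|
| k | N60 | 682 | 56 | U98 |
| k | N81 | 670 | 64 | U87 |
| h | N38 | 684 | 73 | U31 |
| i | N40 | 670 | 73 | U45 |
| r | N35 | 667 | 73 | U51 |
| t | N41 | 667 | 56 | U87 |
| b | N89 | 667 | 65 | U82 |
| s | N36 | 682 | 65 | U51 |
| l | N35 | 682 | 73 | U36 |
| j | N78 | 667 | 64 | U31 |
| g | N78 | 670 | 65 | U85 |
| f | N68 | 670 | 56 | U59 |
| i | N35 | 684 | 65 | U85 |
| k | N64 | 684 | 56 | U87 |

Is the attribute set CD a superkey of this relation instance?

All 14 rows have distinct CD values, so CD → (all attributes) holds and CD is a superkey.

Yes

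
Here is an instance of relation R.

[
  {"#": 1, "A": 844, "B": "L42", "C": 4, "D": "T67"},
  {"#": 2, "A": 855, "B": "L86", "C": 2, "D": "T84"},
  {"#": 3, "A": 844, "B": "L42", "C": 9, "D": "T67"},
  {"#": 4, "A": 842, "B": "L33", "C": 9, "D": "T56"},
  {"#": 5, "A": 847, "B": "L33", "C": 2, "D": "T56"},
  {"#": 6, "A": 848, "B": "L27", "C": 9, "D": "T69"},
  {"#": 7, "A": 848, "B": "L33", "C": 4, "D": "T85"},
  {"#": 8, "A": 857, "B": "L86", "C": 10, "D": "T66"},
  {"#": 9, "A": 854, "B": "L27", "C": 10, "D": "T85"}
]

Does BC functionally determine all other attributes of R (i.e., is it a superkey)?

Yes

All 9 rows have distinct BC values, so BC → (all attributes) holds and BC is a superkey.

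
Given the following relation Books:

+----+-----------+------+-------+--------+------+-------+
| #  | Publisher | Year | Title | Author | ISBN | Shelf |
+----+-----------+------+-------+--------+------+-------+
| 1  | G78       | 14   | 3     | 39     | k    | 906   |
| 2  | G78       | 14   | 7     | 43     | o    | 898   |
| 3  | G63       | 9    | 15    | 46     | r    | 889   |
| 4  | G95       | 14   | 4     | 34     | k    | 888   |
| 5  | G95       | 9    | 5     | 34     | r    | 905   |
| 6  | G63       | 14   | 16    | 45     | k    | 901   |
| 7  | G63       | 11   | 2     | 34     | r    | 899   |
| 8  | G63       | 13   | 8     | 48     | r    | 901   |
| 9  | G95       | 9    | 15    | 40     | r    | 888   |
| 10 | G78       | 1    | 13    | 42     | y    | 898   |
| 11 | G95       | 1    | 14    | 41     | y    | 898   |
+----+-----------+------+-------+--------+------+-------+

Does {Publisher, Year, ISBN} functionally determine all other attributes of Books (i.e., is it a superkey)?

No

Rows 5 and 9 have the same {Publisher, Year, ISBN} value (Publisher=G95, Year=9, ISBN=r) but are distinct tuples, so {Publisher, Year, ISBN} does not determine every attribute — not a superkey.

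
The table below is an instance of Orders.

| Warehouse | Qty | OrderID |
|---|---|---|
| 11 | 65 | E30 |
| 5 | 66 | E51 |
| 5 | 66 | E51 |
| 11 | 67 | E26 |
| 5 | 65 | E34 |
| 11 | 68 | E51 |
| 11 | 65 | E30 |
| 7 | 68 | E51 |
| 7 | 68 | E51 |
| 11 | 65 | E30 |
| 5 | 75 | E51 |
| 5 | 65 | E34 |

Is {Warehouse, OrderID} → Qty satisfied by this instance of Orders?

No

(Warehouse=11, OrderID=E30): 3 rows → Qty = 65, 65, 65 ✓
(Warehouse=5, OrderID=E51): 3 rows → Qty takes values {66, 75} — violation
(Warehouse=11, OrderID=E26): 1 row → Qty = 67 ✓
(Warehouse=5, OrderID=E34): 2 rows → Qty = 65, 65 ✓
(Warehouse=11, OrderID=E51): 1 row → Qty = 68 ✓
(Warehouse=7, OrderID=E51): 2 rows → Qty = 68, 68 ✓
Two rows agree on {Warehouse, OrderID} but differ on Qty, so {Warehouse, OrderID} → Qty does not hold.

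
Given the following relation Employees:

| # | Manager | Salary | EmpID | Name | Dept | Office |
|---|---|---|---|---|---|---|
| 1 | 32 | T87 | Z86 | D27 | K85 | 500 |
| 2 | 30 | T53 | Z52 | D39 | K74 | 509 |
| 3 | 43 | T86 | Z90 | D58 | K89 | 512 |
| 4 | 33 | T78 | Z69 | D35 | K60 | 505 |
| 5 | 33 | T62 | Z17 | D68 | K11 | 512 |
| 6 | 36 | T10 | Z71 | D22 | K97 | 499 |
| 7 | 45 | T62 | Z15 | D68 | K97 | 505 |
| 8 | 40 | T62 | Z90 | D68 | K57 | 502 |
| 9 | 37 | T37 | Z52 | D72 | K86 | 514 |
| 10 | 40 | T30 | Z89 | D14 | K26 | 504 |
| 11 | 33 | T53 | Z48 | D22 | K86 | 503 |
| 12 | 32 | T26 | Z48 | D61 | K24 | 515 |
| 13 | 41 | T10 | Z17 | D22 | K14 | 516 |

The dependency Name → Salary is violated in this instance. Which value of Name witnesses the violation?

D22

Name=D27: row 1 → Salary = T87 ✓
Name=D39: row 2 → Salary = T53 ✓
Name=D58: row 3 → Salary = T86 ✓
Name=D35: row 4 → Salary = T78 ✓
Name=D68: rows 5, 7, 8 → Salary = T62, T62, T62 ✓
Name=D22: rows 6, 11, 13 → Salary takes values {T10, T53} — violation
Name=D72: row 9 → Salary = T37 ✓
Name=D14: row 10 → Salary = T30 ✓
Name=D61: row 12 → Salary = T26 ✓
The only Name value with inconsistent Salary is Name=D22.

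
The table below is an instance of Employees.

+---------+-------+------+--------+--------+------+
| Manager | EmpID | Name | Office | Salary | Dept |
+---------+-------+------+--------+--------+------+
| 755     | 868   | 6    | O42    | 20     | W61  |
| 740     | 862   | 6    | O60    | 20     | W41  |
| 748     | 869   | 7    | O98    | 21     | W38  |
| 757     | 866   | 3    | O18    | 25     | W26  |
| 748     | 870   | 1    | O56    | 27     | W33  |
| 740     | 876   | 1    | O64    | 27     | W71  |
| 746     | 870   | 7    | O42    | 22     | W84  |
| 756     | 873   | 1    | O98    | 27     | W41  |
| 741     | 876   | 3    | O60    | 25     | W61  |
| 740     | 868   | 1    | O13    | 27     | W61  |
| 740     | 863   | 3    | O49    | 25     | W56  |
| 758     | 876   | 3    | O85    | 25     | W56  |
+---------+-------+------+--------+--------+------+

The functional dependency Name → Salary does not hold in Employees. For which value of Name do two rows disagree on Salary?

7

Name=6: 2 rows → Salary = 20, 20 ✓
Name=7: 2 rows → Salary takes values {21, 22} — violation
Name=3: 4 rows → Salary = 25, 25, 25, 25 ✓
Name=1: 4 rows → Salary = 27, 27, 27, 27 ✓
The only Name value with inconsistent Salary is Name=7.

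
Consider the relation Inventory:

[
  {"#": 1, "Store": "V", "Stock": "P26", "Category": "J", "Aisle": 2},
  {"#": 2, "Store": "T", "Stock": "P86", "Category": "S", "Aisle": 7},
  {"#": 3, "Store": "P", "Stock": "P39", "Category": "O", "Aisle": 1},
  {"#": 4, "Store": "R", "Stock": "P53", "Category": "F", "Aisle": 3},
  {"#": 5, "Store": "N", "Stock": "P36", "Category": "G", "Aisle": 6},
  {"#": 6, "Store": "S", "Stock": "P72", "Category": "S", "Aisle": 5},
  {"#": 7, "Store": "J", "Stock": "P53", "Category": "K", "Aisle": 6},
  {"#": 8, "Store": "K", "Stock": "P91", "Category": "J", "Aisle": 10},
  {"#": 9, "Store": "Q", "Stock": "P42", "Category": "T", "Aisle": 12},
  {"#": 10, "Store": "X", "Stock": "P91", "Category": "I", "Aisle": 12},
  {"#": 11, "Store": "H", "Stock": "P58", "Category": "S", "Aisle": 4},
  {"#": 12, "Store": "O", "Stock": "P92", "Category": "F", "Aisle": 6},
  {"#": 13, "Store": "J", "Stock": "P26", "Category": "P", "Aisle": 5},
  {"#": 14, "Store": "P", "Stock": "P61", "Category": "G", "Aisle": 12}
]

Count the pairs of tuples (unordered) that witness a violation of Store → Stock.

Store=P: violating pairs (3,14) — 1 pair.
Store=J: violating pairs (7,13) — 1 pair.

2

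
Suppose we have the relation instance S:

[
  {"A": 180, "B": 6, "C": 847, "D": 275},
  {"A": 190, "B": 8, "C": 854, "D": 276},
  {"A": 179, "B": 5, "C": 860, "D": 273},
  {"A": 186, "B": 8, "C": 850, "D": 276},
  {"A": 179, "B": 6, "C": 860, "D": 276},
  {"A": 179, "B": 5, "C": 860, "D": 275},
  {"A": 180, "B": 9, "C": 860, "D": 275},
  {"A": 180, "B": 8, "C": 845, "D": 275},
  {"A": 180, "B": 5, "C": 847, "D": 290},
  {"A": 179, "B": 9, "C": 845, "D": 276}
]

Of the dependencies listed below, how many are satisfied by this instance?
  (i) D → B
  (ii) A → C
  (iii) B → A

0

(i) D → B: D=275: 4 rows → B takes values {6, 5, 9, 8} — violation; D=276: 4 rows → B takes values {8, 6, 9} — violation — fails.
(ii) A → C: A=180: 4 rows → C takes values {847, 860, 845} — violation; A=179: 4 rows → C takes values {860, 845} — violation — fails.
(iii) B → A: B=6: 2 rows → A takes values {180, 179} — violation; B=8: 3 rows → A takes values {190, 186, 180} — violation; B=5: 3 rows → A takes values {179, 180} — violation; B=9: 2 rows → A takes values {180, 179} — violation — fails.
None of the 3 dependencies hold.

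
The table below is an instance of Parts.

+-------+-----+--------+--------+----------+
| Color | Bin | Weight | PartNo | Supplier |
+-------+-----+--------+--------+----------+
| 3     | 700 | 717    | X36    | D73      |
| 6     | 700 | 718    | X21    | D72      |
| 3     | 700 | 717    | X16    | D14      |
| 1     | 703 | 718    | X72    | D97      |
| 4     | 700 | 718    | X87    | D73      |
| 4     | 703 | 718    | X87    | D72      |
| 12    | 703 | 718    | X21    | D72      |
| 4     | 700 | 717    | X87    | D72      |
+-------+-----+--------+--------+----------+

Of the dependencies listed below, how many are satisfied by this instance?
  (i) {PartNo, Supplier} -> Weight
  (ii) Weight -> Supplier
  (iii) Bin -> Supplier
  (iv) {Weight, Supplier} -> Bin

0

(i) {PartNo, Supplier} -> Weight: (PartNo=X87, Supplier=D72): 2 rows → Weight takes values {718, 717} — violation — fails.
(ii) Weight -> Supplier: Weight=717: 3 rows → Supplier takes values {D73, D14, D72} — violation; Weight=718: 5 rows → Supplier takes values {D72, D97, D73} — violation — fails.
(iii) Bin -> Supplier: Bin=700: 5 rows → Supplier takes values {D73, D72, D14} — violation; Bin=703: 3 rows → Supplier takes values {D97, D72} — violation — fails.
(iv) {Weight, Supplier} -> Bin: (Weight=718, Supplier=D72): 3 rows → Bin takes values {700, 703} — violation — fails.
None of the 4 dependencies hold.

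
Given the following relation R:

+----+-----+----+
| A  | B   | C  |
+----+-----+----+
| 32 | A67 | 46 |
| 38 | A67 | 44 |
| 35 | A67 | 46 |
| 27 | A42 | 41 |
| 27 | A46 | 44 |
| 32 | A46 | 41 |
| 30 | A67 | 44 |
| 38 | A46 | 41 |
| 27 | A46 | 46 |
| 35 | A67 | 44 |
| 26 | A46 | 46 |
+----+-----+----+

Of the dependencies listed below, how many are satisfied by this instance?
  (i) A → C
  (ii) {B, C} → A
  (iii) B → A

(i) A → C: A=32: 2 rows → C takes values {46, 41} — violation; A=38: 2 rows → C takes values {44, 41} — violation; A=35: 2 rows → C takes values {46, 44} — violation; A=27: 3 rows → C takes values {41, 44, 46} — violation — fails.
(ii) {B, C} → A: (B=A67, C=46): 2 rows → A takes values {32, 35} — violation; (B=A67, C=44): 3 rows → A takes values {38, 30, 35} — violation; (B=A46, C=41): 2 rows → A takes values {32, 38} — violation; (B=A46, C=46): 2 rows → A takes values {27, 26} — violation — fails.
(iii) B → A: B=A67: 5 rows → A takes values {32, 38, 35, 30} — violation; B=A46: 5 rows → A takes values {27, 32, 38, 26} — violation — fails.
None of the 3 dependencies hold.

0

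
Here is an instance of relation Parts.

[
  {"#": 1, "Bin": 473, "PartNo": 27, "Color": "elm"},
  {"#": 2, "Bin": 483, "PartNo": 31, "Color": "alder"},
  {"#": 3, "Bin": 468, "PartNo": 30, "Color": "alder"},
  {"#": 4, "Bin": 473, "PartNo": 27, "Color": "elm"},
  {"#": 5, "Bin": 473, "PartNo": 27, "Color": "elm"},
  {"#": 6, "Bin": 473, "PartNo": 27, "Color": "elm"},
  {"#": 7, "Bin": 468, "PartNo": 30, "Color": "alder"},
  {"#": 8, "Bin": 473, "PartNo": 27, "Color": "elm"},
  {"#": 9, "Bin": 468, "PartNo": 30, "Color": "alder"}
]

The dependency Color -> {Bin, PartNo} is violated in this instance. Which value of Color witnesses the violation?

alder

Color=elm: rows 1, 4, 5, 6, 8 → {Bin,PartNo} = (473, 27), (473, 27), (473, 27), (473, 27), (473, 27) ✓
Color=alder: rows 2, 3, 7, 9 → {Bin,PartNo} takes values {(483, 31), (468, 30)} — violation
The only Color value with inconsistent RHS is Color=alder.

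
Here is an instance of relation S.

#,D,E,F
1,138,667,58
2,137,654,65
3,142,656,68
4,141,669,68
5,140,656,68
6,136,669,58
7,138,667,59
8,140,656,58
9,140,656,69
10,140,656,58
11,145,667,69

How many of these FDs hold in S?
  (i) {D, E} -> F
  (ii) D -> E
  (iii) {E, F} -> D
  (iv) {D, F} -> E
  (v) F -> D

2

(i) {D, E} -> F: (D=138, E=667): rows 1, 7 → F takes values {58, 59} — violation; (D=140, E=656): rows 5, 8, 9, 10 → F takes values {68, 58, 69} — violation — fails.
(ii) D -> E: every LHS value maps to a single RHS value — holds.
(iii) {E, F} -> D: (E=656, F=68): rows 3, 5 → D takes values {142, 140} — violation — fails.
(iv) {D, F} -> E: every LHS value maps to a single RHS value — holds.
(v) F -> D: F=58: rows 1, 6, 8, 10 → D takes values {138, 136, 140} — violation; F=68: rows 3, 4, 5 → D takes values {142, 141, 140} — violation; F=69: rows 9, 11 → D takes values {140, 145} — violation — fails.
2 of the 5 dependencies hold.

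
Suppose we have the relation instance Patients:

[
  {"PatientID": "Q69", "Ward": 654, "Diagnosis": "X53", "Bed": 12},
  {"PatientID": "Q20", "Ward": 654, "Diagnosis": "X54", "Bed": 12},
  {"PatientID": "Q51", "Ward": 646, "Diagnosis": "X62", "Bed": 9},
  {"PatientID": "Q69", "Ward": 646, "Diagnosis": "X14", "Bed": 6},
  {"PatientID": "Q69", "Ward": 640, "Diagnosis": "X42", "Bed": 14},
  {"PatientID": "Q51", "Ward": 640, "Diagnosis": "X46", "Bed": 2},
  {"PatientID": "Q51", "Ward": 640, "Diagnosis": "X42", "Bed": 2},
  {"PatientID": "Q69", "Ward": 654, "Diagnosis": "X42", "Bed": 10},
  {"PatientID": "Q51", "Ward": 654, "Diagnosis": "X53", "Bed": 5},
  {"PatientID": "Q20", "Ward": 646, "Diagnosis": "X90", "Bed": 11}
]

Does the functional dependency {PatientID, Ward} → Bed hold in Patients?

(PatientID=Q69, Ward=654): 2 rows → Bed takes values {12, 10} — violation
(PatientID=Q20, Ward=654): 1 row → Bed = 12 ✓
(PatientID=Q51, Ward=646): 1 row → Bed = 9 ✓
(PatientID=Q69, Ward=646): 1 row → Bed = 6 ✓
(PatientID=Q69, Ward=640): 1 row → Bed = 14 ✓
(PatientID=Q51, Ward=640): 2 rows → Bed = 2, 2 ✓
(PatientID=Q51, Ward=654): 1 row → Bed = 5 ✓
(PatientID=Q20, Ward=646): 1 row → Bed = 11 ✓
Two rows agree on {PatientID, Ward} but differ on Bed, so {PatientID, Ward} → Bed does not hold.

No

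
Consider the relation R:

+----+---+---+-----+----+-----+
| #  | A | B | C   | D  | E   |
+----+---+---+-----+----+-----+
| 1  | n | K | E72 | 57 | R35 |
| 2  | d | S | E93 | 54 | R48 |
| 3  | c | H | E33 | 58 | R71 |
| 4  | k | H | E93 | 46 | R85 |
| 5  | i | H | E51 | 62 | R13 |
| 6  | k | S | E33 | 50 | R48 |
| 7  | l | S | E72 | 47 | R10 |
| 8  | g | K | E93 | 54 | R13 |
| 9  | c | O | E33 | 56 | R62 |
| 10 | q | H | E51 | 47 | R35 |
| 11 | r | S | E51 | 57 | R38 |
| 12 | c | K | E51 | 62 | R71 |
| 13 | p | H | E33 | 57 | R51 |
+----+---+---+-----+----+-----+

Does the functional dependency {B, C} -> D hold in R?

No

(B=K, C=E72): row 1 → D = 57 ✓
(B=S, C=E93): row 2 → D = 54 ✓
(B=H, C=E33): rows 3, 13 → D takes values {58, 57} — violation
(B=H, C=E93): row 4 → D = 46 ✓
(B=H, C=E51): rows 5, 10 → D takes values {62, 47} — violation
(B=S, C=E33): row 6 → D = 50 ✓
(B=S, C=E72): row 7 → D = 47 ✓
(B=K, C=E93): row 8 → D = 54 ✓
(B=O, C=E33): row 9 → D = 56 ✓
(B=S, C=E51): row 11 → D = 57 ✓
(B=K, C=E51): row 12 → D = 62 ✓
Two rows agree on {B, C} but differ on D, so {B, C} -> D does not hold.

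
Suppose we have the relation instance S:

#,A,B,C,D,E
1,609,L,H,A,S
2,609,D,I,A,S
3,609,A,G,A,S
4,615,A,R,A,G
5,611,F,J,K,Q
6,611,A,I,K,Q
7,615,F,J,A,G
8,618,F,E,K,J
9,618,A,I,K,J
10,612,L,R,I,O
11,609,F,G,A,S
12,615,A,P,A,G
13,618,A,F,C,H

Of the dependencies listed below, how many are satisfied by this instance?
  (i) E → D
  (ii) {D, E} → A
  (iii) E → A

(i) E → D: every LHS value maps to a single RHS value — holds.
(ii) {D, E} → A: every LHS value maps to a single RHS value — holds.
(iii) E → A: every LHS value maps to a single RHS value — holds.
3 of the 3 dependencies hold.

3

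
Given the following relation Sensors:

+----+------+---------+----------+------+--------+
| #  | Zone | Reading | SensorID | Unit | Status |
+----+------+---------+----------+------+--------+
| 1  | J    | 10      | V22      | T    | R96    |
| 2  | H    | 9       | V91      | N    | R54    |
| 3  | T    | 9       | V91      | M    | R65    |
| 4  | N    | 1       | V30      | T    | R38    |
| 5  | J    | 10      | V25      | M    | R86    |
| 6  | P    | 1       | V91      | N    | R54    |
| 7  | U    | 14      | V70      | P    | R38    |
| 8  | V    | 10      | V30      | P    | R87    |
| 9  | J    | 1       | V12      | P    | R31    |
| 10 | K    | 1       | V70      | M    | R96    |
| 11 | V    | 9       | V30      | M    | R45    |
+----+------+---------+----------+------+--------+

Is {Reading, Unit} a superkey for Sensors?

Rows 3 and 11 have the same {Reading, Unit} value (Reading=9, Unit=M) but are distinct tuples, so {Reading, Unit} does not determine every attribute — not a superkey.

No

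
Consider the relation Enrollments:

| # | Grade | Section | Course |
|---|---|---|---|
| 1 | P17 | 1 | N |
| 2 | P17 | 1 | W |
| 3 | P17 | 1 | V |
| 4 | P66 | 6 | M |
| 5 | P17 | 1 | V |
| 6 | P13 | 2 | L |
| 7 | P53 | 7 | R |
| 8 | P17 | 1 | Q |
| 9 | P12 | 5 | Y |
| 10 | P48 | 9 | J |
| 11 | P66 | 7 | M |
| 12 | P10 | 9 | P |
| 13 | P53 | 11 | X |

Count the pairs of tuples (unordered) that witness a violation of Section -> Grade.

2

Section=1: all 5 rows agree on Grade — 0 pairs.
Section=7: violating pairs (7,11) — 1 pair.
Section=9: violating pairs (10,12) — 1 pair.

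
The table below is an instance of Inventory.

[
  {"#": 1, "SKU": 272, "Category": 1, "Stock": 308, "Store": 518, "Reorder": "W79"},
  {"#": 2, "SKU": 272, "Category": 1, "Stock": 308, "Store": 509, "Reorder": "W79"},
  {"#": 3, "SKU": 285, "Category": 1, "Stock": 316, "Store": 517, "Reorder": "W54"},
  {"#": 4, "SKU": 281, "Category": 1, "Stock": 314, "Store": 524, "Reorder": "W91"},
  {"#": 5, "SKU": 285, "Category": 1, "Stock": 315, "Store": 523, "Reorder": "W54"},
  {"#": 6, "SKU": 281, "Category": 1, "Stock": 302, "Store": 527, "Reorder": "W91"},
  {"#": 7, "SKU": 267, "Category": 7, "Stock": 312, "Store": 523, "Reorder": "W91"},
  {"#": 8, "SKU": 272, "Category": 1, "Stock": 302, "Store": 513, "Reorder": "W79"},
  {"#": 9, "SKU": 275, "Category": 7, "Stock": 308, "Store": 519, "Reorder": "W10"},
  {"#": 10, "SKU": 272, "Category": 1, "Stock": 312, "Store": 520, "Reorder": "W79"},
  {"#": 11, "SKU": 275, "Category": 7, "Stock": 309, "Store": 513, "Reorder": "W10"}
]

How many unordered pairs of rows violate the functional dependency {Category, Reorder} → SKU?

0

(Category=1, Reorder=W79): all 4 rows agree on SKU — 0 pairs.
(Category=1, Reorder=W54): all 2 rows agree on SKU — 0 pairs.
(Category=1, Reorder=W91): all 2 rows agree on SKU — 0 pairs.
(Category=7, Reorder=W10): all 2 rows agree on SKU — 0 pairs.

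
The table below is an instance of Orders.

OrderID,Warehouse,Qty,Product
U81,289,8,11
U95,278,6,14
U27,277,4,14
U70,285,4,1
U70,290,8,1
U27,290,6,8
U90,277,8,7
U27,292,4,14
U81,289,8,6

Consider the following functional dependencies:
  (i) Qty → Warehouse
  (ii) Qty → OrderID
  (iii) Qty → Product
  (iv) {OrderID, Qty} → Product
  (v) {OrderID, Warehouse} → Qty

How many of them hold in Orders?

(i) Qty → Warehouse: Qty=8: 4 rows → Warehouse takes values {289, 290, 277} — violation; Qty=6: 2 rows → Warehouse takes values {278, 290} — violation; Qty=4: 3 rows → Warehouse takes values {277, 285, 292} — violation — fails.
(ii) Qty → OrderID: Qty=8: 4 rows → OrderID takes values {U81, U70, U90} — violation; Qty=6: 2 rows → OrderID takes values {U95, U27} — violation; Qty=4: 3 rows → OrderID takes values {U27, U70} — violation — fails.
(iii) Qty → Product: Qty=8: 4 rows → Product takes values {11, 1, 7, 6} — violation; Qty=6: 2 rows → Product takes values {14, 8} — violation; Qty=4: 3 rows → Product takes values {14, 1} — violation — fails.
(iv) {OrderID, Qty} → Product: (OrderID=U81, Qty=8): 2 rows → Product takes values {11, 6} — violation — fails.
(v) {OrderID, Warehouse} → Qty: every LHS value maps to a single RHS value — holds.
1 of the 5 dependencies holds.

1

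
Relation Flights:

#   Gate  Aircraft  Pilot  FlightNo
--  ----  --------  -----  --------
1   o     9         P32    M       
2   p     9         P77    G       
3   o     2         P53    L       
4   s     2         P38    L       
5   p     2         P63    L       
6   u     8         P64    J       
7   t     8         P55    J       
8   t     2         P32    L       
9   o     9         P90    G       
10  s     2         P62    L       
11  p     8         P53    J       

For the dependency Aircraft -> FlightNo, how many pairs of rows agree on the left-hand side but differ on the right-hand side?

2

Aircraft=9: violating pairs (1,2), (1,9) — 2 pairs.
Aircraft=2: all 5 rows agree on FlightNo — 0 pairs.
Aircraft=8: all 3 rows agree on FlightNo — 0 pairs.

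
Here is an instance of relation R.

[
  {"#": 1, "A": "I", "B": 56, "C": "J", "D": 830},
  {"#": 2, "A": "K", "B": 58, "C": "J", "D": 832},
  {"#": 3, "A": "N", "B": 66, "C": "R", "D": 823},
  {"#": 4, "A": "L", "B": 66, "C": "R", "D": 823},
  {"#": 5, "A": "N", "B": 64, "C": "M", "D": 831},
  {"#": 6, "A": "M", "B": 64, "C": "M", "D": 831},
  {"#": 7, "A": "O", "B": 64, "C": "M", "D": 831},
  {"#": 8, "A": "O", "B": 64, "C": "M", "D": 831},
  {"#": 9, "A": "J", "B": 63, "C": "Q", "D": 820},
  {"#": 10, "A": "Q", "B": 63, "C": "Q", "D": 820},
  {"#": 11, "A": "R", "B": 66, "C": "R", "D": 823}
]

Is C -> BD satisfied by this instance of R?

No

C=J: rows 1, 2 → {B,D} takes values {(56, 830), (58, 832)} — violation
C=R: rows 3, 4, 11 → {B,D} = (66, 823), (66, 823), (66, 823) ✓
C=M: rows 5, 6, 7, 8 → {B,D} = (64, 831), (64, 831), (64, 831), (64, 831) ✓
C=Q: rows 9, 10 → {B,D} = (63, 820), (63, 820) ✓
Two rows agree on C but differ on BD, so C -> BD does not hold.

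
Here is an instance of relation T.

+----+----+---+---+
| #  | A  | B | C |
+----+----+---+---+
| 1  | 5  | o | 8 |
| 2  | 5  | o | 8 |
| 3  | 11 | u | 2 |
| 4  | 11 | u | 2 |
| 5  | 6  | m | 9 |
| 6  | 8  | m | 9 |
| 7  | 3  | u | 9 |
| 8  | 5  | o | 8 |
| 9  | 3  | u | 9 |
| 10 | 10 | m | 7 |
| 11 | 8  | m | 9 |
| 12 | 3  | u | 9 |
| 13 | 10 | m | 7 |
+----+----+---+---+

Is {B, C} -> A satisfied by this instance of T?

No

(B=o, C=8): rows 1, 2, 8 → A = 5, 5, 5 ✓
(B=u, C=2): rows 3, 4 → A = 11, 11 ✓
(B=m, C=9): rows 5, 6, 11 → A takes values {6, 8} — violation
(B=u, C=9): rows 7, 9, 12 → A = 3, 3, 3 ✓
(B=m, C=7): rows 10, 13 → A = 10, 10 ✓
Two rows agree on {B, C} but differ on A, so {B, C} -> A does not hold.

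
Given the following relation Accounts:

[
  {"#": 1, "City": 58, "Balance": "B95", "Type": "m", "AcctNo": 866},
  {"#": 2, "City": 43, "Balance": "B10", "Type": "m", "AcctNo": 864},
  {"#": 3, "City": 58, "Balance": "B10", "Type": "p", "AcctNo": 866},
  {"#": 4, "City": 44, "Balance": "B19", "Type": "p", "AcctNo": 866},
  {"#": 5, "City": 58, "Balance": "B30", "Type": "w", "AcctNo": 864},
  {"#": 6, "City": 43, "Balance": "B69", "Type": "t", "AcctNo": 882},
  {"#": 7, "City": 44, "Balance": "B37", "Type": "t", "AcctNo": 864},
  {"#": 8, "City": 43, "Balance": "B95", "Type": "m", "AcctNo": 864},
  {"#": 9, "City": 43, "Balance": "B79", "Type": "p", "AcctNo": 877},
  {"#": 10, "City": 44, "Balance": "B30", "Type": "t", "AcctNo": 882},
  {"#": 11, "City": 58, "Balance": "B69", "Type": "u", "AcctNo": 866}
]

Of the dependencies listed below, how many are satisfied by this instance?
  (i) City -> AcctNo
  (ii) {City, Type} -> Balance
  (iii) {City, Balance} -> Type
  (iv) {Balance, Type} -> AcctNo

(i) City -> AcctNo: City=58: rows 1, 3, 5, 11 → AcctNo takes values {866, 864} — violation; City=43: rows 2, 6, 8, 9 → AcctNo takes values {864, 882, 877} — violation; City=44: rows 4, 7, 10 → AcctNo takes values {866, 864, 882} — violation — fails.
(ii) {City, Type} -> Balance: (City=43, Type=m): rows 2, 8 → Balance takes values {B10, B95} — violation; (City=44, Type=t): rows 7, 10 → Balance takes values {B37, B30} — violation — fails.
(iii) {City, Balance} -> Type: every LHS value maps to a single RHS value — holds.
(iv) {Balance, Type} -> AcctNo: (Balance=B95, Type=m): rows 1, 8 → AcctNo takes values {866, 864} — violation — fails.
1 of the 4 dependencies holds.

1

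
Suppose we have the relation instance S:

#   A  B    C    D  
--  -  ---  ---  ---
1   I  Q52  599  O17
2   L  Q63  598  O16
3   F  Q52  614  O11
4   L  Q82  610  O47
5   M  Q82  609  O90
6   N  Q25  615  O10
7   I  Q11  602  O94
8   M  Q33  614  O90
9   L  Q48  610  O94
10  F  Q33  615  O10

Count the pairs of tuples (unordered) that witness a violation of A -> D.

A=I: violating pairs (1,7) — 1 pair.
A=L: violating pairs (2,4), (2,9), (4,9) — 3 pairs.
A=F: violating pairs (3,10) — 1 pair.
A=M: all 2 rows agree on D — 0 pairs.

5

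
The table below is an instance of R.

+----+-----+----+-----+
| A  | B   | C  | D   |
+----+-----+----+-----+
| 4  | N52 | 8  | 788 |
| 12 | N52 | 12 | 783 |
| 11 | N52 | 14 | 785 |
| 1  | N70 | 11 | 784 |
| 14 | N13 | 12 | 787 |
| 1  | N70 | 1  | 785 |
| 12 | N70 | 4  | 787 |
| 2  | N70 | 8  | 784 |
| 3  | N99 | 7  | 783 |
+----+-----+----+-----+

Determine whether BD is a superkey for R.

Two distinct rows share (B=N70, D=784), so BD does not determine every attribute — not a superkey.

No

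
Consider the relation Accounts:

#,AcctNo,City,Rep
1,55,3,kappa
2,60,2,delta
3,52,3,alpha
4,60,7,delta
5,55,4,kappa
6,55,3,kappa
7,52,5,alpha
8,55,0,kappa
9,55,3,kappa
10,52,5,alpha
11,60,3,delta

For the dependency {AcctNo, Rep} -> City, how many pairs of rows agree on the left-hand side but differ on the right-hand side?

12

(AcctNo=55, Rep=kappa): violating pairs (1,5), (1,8), (5,6), (5,8), (5,9), (6,8), (8,9) — 7 pairs.
(AcctNo=60, Rep=delta): violating pairs (2,4), (2,11), (4,11) — 3 pairs.
(AcctNo=52, Rep=alpha): violating pairs (3,7), (3,10) — 2 pairs.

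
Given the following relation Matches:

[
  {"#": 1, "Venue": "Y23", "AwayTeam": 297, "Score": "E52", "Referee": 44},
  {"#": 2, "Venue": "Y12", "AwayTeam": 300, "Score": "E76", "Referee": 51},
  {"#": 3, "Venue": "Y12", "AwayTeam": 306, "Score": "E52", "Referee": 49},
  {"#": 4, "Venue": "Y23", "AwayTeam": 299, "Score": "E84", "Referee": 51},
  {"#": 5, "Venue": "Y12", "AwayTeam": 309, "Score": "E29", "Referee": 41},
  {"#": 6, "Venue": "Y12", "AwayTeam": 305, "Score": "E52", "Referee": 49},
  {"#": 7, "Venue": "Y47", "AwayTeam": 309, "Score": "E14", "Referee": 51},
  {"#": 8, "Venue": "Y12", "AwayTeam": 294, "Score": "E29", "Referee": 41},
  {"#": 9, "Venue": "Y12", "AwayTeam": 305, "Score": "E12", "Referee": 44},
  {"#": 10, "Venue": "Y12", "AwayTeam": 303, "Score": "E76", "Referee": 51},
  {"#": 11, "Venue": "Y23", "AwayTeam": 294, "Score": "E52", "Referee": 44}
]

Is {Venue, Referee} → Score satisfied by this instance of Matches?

Yes

(Venue=Y23, Referee=44): rows 1, 11 → Score = E52, E52 ✓
(Venue=Y12, Referee=51): rows 2, 10 → Score = E76, E76 ✓
(Venue=Y12, Referee=49): rows 3, 6 → Score = E52, E52 ✓
(Venue=Y23, Referee=51): row 4 → Score = E84 ✓
(Venue=Y12, Referee=41): rows 5, 8 → Score = E29, E29 ✓
(Venue=Y47, Referee=51): row 7 → Score = E14 ✓
(Venue=Y12, Referee=44): row 9 → Score = E12 ✓
Every {Venue, Referee} value is associated with a single Score value, so {Venue, Referee} → Score holds.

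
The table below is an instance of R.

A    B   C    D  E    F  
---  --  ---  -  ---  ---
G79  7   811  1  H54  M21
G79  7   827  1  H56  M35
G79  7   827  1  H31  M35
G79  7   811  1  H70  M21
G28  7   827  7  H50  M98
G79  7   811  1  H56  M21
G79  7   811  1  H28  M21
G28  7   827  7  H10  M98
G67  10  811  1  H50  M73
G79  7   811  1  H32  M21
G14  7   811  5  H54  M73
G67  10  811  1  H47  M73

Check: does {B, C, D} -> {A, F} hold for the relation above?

(B=7, C=811, D=1): 5 rows → {A,F} = (G79, M21), (G79, M21), (G79, M21), (G79, M21), (G79, M21) ✓
(B=7, C=827, D=1): 2 rows → {A,F} = (G79, M35), (G79, M35) ✓
(B=7, C=827, D=7): 2 rows → {A,F} = (G28, M98), (G28, M98) ✓
(B=10, C=811, D=1): 2 rows → {A,F} = (G67, M73), (G67, M73) ✓
(B=7, C=811, D=5): 1 row → {A,F} = (G14, M73) ✓
Every {B, C, D} value is associated with a single {A, F} value, so {B, C, D} -> {A, F} holds.

Yes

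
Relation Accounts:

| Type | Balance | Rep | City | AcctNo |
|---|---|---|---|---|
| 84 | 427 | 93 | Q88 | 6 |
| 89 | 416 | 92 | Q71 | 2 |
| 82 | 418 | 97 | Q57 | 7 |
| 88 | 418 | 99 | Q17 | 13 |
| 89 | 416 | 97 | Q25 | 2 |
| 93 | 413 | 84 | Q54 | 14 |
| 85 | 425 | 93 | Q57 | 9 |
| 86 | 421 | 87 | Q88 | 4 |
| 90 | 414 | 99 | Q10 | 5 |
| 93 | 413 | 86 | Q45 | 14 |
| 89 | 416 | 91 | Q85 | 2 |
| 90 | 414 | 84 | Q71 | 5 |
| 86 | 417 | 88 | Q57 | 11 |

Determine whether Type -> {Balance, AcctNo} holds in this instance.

Type=84: 1 row → {Balance,AcctNo} = (427, 6) ✓
Type=89: 3 rows → {Balance,AcctNo} = (416, 2), (416, 2), (416, 2) ✓
Type=82: 1 row → {Balance,AcctNo} = (418, 7) ✓
Type=88: 1 row → {Balance,AcctNo} = (418, 13) ✓
Type=93: 2 rows → {Balance,AcctNo} = (413, 14), (413, 14) ✓
Type=85: 1 row → {Balance,AcctNo} = (425, 9) ✓
Type=86: 2 rows → {Balance,AcctNo} takes values {(421, 4), (417, 11)} — violation
Type=90: 2 rows → {Balance,AcctNo} = (414, 5), (414, 5) ✓
Two rows agree on Type but differ on {Balance, AcctNo}, so Type -> {Balance, AcctNo} does not hold.

No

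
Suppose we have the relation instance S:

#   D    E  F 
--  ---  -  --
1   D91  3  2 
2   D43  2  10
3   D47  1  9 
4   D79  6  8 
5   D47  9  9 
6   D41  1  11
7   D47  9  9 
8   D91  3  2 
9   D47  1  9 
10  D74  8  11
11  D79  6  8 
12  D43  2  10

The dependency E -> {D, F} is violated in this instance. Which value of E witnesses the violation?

1

E=3: rows 1, 8 → {D,F} = (D91, 2), (D91, 2) ✓
E=2: rows 2, 12 → {D,F} = (D43, 10), (D43, 10) ✓
E=1: rows 3, 6, 9 → {D,F} takes values {(D47, 9), (D41, 11)} — violation
E=6: rows 4, 11 → {D,F} = (D79, 8), (D79, 8) ✓
E=9: rows 5, 7 → {D,F} = (D47, 9), (D47, 9) ✓
E=8: row 10 → {D,F} = (D74, 11) ✓
The only E value with inconsistent RHS is E=1.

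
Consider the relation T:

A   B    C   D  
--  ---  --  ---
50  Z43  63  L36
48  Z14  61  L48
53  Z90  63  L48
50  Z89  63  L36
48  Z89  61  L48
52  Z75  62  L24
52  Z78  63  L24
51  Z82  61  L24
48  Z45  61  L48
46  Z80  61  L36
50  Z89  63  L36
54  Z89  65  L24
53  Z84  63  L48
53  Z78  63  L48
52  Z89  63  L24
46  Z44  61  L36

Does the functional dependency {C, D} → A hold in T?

(C=63, D=L36): 3 rows → A = 50, 50, 50 ✓
(C=61, D=L48): 3 rows → A = 48, 48, 48 ✓
(C=63, D=L48): 3 rows → A = 53, 53, 53 ✓
(C=62, D=L24): 1 row → A = 52 ✓
(C=63, D=L24): 2 rows → A = 52, 52 ✓
(C=61, D=L24): 1 row → A = 51 ✓
(C=61, D=L36): 2 rows → A = 46, 46 ✓
(C=65, D=L24): 1 row → A = 54 ✓
Every {C, D} value is associated with a single A value, so {C, D} → A holds.

Yes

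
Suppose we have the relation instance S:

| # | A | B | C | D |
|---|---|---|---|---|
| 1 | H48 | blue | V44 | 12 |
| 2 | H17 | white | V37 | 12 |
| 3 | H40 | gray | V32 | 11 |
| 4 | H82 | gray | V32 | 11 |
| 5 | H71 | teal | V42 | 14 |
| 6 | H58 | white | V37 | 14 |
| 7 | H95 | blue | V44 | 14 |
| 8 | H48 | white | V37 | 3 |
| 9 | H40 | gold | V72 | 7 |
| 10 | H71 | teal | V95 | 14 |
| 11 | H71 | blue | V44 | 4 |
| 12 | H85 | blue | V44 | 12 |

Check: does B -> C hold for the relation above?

B=blue: rows 1, 7, 11, 12 → C = V44, V44, V44, V44 ✓
B=white: rows 2, 6, 8 → C = V37, V37, V37 ✓
B=gray: rows 3, 4 → C = V32, V32 ✓
B=teal: rows 5, 10 → C takes values {V42, V95} — violation
B=gold: row 9 → C = V72 ✓
Two rows agree on B but differ on C, so B -> C does not hold.

No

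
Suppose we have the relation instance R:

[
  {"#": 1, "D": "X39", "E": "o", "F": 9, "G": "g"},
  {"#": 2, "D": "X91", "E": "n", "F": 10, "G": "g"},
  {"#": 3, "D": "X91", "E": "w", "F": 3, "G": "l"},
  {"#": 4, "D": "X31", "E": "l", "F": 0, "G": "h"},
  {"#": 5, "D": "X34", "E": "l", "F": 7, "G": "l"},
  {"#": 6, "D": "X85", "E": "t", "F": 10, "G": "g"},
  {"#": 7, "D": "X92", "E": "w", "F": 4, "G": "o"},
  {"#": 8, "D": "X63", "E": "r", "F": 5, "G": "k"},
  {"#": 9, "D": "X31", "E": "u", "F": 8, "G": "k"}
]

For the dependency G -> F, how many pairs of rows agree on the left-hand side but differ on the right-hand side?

4

G=g: violating pairs (1,2), (1,6) — 2 pairs.
G=l: violating pairs (3,5) — 1 pair.
G=k: violating pairs (8,9) — 1 pair.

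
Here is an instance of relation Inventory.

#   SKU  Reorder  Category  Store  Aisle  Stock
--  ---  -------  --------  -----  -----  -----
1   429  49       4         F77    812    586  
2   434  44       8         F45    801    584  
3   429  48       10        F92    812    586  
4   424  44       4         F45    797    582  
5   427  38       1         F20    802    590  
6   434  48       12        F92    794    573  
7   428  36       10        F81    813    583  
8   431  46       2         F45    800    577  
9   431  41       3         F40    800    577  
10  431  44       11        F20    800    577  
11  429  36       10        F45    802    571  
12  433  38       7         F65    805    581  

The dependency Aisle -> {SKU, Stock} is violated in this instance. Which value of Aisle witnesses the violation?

Aisle=812: rows 1, 3 → {SKU,Stock} = (429, 586), (429, 586) ✓
Aisle=801: row 2 → {SKU,Stock} = (434, 584) ✓
Aisle=797: row 4 → {SKU,Stock} = (424, 582) ✓
Aisle=802: rows 5, 11 → {SKU,Stock} takes values {(427, 590), (429, 571)} — violation
Aisle=794: row 6 → {SKU,Stock} = (434, 573) ✓
Aisle=813: row 7 → {SKU,Stock} = (428, 583) ✓
Aisle=800: rows 8, 9, 10 → {SKU,Stock} = (431, 577), (431, 577), (431, 577) ✓
Aisle=805: row 12 → {SKU,Stock} = (433, 581) ✓
The only Aisle value with inconsistent RHS is Aisle=802.

802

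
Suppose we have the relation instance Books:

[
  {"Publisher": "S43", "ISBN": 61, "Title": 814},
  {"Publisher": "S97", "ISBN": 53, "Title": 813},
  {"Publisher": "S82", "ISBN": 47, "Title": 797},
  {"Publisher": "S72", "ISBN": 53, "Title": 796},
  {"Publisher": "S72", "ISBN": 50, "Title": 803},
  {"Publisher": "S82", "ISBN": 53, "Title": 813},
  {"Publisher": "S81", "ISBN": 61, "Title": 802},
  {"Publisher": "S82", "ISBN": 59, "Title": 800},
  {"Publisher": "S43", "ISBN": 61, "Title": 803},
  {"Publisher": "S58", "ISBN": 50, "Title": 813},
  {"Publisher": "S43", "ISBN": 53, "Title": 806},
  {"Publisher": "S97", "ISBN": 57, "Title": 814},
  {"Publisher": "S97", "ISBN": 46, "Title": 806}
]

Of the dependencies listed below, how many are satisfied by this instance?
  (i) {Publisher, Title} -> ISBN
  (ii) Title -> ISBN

(i) {Publisher, Title} -> ISBN: every LHS value maps to a single RHS value — holds.
(ii) Title -> ISBN: Title=814: 2 rows → ISBN takes values {61, 57} — violation; Title=813: 3 rows → ISBN takes values {53, 50} — violation; Title=803: 2 rows → ISBN takes values {50, 61} — violation; Title=806: 2 rows → ISBN takes values {53, 46} — violation — fails.
1 of the 2 dependencies holds.

1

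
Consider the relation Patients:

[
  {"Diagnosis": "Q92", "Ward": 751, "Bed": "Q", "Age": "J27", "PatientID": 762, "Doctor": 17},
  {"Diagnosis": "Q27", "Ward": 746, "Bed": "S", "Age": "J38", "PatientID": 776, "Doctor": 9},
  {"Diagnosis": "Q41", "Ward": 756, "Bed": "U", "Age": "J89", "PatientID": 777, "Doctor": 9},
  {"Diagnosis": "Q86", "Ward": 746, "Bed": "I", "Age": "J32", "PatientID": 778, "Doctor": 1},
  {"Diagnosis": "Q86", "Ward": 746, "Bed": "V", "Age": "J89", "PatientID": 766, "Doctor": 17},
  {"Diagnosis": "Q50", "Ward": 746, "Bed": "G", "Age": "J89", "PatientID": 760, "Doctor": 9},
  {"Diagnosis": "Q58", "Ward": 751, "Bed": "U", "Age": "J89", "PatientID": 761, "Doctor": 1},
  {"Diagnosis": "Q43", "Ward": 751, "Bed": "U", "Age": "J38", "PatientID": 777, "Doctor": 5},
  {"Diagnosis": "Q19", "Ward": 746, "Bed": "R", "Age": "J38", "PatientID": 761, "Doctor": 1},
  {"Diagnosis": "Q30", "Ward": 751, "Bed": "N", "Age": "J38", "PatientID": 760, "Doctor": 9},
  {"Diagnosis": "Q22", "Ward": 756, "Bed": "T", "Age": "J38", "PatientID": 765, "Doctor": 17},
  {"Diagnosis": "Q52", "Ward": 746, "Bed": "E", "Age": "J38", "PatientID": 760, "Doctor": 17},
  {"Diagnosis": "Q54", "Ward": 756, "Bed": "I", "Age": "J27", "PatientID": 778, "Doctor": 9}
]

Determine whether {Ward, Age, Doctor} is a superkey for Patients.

Yes

All 13 rows have distinct {Ward, Age, Doctor} values, so {Ward, Age, Doctor} → (all attributes) holds and {Ward, Age, Doctor} is a superkey.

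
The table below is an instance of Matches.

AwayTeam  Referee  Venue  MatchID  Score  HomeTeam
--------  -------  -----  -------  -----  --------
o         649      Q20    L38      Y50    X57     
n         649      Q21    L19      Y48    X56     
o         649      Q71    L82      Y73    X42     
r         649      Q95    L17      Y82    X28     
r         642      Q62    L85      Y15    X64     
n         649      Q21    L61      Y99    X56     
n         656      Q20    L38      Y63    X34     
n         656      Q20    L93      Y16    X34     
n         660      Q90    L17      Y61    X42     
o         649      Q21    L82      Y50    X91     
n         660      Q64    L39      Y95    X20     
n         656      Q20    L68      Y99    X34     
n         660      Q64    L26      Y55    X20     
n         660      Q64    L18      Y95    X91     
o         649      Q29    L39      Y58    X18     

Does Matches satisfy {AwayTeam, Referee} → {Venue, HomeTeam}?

No

(AwayTeam=o, Referee=649): 4 rows → {Venue,HomeTeam} takes values {(Q20, X57), (Q71, X42), (Q21, X91), (Q29, X18)} — violation
(AwayTeam=n, Referee=649): 2 rows → {Venue,HomeTeam} = (Q21, X56), (Q21, X56) ✓
(AwayTeam=r, Referee=649): 1 row → {Venue,HomeTeam} = (Q95, X28) ✓
(AwayTeam=r, Referee=642): 1 row → {Venue,HomeTeam} = (Q62, X64) ✓
(AwayTeam=n, Referee=656): 3 rows → {Venue,HomeTeam} = (Q20, X34), (Q20, X34), (Q20, X34) ✓
(AwayTeam=n, Referee=660): 4 rows → {Venue,HomeTeam} takes values {(Q90, X42), (Q64, X20), (Q64, X91)} — violation
Two rows agree on {AwayTeam, Referee} but differ on {Venue, HomeTeam}, so {AwayTeam, Referee} → {Venue, HomeTeam} does not hold.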